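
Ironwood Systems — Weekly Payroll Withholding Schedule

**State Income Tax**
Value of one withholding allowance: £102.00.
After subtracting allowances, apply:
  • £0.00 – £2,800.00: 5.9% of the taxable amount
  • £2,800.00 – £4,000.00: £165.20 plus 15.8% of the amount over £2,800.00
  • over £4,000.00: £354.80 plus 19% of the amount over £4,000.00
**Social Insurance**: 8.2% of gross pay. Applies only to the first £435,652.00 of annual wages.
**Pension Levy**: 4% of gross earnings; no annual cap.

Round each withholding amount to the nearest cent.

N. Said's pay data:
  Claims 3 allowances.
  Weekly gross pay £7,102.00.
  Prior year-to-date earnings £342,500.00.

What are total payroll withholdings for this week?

State Income Tax: taxable = £7,102.00 − 3×£102.00 = £6,796.00
  £354.80 + 19% × (£6,796.00 − £4,000.00) = £354.80 + 19% × £2,796.00 = £886.04
Social Insurance: 8.2% × £7,102.00 = £582.36
Pension Levy: 4% × £7,102.00 = £284.08
Total: £886.04 + £582.36 + £284.08 = £1,752.48

£1,752.48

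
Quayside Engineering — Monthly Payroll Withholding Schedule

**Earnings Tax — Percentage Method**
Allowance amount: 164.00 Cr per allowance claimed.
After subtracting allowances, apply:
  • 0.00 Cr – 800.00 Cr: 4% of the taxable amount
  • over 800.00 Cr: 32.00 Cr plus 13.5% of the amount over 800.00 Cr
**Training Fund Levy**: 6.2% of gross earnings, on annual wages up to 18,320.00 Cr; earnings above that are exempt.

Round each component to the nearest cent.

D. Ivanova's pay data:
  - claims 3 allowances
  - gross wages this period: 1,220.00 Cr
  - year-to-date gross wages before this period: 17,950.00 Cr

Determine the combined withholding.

Earnings Tax: taxable = 1,220.00 Cr − 3×164.00 Cr = 728.00 Cr
  4% × 728.00 Cr = 29.12 Cr
Training Fund Levy: cap 18,320.00 Cr − YTD 17,950.00 Cr = 370.00 Cr subject; 6.2% × 370.00 Cr = 22.94 Cr
Total: 29.12 Cr + 22.94 Cr = 52.06 Cr

52.06 Cr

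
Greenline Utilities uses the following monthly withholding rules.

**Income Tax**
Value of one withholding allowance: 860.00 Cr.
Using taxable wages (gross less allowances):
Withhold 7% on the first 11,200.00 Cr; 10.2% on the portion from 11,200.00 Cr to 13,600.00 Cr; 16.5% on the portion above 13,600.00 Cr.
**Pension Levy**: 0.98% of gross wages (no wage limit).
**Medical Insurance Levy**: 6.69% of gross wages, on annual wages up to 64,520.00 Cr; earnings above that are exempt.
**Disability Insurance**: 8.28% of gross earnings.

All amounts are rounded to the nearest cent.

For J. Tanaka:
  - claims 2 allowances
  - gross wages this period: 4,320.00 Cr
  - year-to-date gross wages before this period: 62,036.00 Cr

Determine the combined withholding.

748.22 Cr

Income Tax: taxable = 4,320.00 Cr − 2×860.00 Cr = 2,600.00 Cr
  7% × 2,600.00 Cr = 182.00 Cr
Pension Levy: 0.98% × 4,320.00 Cr = 42.34 Cr
Medical Insurance Levy: cap 64,520.00 Cr − YTD 62,036.00 Cr = 2,484.00 Cr subject; 6.69% × 2,484.00 Cr = 166.18 Cr
Disability Insurance: 8.28% × 4,320.00 Cr = 357.70 Cr
Total: 182.00 Cr + 42.34 Cr + 166.18 Cr + 357.70 Cr = 748.22 Cr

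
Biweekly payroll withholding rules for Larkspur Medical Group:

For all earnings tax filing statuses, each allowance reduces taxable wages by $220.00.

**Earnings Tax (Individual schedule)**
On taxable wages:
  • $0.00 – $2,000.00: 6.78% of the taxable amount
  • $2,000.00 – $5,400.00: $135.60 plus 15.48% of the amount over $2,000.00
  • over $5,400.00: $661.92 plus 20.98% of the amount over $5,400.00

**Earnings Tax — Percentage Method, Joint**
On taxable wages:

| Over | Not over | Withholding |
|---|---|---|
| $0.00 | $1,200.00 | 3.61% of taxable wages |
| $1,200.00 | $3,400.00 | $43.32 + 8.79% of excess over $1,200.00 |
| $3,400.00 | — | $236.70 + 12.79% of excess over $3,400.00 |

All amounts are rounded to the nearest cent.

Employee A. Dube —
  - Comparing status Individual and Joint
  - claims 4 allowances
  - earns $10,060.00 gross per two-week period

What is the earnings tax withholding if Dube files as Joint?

$975.96

Earnings Tax (Joint): taxable = $10,060.00 − 4×$220.00 = $9,180.00
  $236.70 + 12.79% × ($9,180.00 − $3,400.00) = $236.70 + 12.79% × $5,780.00 = $975.96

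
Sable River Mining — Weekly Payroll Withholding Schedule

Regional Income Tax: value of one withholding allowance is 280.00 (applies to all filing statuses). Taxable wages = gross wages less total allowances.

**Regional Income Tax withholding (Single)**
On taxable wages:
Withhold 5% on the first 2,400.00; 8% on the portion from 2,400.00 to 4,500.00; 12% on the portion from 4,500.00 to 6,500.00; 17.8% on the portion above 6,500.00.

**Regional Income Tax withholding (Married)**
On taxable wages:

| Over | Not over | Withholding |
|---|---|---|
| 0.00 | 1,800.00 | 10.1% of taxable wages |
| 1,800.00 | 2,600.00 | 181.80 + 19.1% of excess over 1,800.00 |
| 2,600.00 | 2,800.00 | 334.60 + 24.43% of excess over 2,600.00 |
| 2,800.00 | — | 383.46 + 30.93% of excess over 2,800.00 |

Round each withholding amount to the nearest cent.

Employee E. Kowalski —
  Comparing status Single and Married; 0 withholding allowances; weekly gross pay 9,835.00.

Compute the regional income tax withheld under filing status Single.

1,121.63

Regional Income Tax (Single): taxable = 9,835.00
  528.00 + 17.8% × (9,835.00 − 6,500.00) = 528.00 + 17.8% × 3,335.00 = 1,121.63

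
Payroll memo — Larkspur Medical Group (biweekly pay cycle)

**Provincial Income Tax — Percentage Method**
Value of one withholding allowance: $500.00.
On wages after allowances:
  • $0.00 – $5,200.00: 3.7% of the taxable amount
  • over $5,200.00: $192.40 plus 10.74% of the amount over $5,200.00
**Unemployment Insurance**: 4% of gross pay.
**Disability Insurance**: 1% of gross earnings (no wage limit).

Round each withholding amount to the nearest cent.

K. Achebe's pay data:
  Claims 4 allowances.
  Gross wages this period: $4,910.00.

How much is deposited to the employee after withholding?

Provincial Income Tax: taxable = $4,910.00 − 4×$500.00 = $2,910.00
  3.7% × $2,910.00 = $107.67
Unemployment Insurance: 4% × $4,910.00 = $196.40
Disability Insurance: 1% × $4,910.00 = $49.10
Total withheld: $107.67 + $196.40 + $49.10 = $353.17
Net pay: $4,910.00 − $353.17 = $4,556.83

$4,556.83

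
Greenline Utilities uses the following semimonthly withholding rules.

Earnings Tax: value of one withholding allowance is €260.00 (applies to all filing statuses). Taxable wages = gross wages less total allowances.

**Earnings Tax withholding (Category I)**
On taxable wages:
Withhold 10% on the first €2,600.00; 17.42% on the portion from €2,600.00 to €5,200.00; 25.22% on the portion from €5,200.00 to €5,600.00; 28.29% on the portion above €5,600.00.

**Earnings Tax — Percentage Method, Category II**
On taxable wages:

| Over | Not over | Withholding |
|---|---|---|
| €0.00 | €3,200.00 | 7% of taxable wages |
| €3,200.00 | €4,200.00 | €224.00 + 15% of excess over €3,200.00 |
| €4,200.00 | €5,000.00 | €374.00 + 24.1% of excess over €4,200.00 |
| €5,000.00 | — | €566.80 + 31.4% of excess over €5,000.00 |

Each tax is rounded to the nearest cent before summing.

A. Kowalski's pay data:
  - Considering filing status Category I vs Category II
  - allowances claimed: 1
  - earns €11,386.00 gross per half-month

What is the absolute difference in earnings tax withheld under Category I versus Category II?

€113.25

Earnings Tax (Category I): taxable = €11,386.00 − 1×€260.00 = €11,126.00
  €813.80 + 28.29% × (€11,126.00 − €5,600.00) = €813.80 + 28.29% × €5,526.00 = €2,377.11
Earnings Tax (Category II): taxable = €11,386.00 − 1×€260.00 = €11,126.00
  €566.80 + 31.4% × (€11,126.00 − €5,000.00) = €566.80 + 31.4% × €6,126.00 = €2,490.36
Difference: |€2,377.11 − €2,490.36| = €113.25 (higher under Category II)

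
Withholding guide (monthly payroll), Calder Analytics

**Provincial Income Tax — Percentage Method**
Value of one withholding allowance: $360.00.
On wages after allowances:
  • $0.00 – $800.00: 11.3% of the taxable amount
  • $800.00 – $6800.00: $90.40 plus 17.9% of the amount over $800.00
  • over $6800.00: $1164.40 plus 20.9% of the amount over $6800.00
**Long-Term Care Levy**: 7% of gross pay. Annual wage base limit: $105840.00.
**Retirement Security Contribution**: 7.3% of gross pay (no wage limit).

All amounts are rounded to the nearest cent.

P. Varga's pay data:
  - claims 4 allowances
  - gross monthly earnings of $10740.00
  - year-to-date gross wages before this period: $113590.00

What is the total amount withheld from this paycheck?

$2470.92

Provincial Income Tax: taxable = $10740.00 − 4×$360.00 = $9300.00
  $1164.40 + 20.9% × ($9300.00 − $6800.00) = $1164.40 + 20.9% × $2500.00 = $1686.90
Long-Term Care Levy: YTD $113590.00 ≥ cap $105840.00 → $0.00
Retirement Security Contribution: 7.3% × $10740.00 = $784.02
Total: $1686.90 + $0.00 + $784.02 = $2470.92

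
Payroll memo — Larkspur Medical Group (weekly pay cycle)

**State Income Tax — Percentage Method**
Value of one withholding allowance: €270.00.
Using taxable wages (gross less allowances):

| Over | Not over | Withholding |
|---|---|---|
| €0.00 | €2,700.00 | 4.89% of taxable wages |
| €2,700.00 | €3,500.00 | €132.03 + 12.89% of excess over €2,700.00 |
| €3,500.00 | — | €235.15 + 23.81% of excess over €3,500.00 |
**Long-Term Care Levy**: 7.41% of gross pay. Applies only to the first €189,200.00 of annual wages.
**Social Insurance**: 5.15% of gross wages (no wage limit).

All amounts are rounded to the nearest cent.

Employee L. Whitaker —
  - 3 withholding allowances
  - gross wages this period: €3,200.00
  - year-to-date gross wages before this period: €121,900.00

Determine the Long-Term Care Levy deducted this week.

Long-Term Care Levy: 7.41% × €3,200.00 = €237.12

€237.12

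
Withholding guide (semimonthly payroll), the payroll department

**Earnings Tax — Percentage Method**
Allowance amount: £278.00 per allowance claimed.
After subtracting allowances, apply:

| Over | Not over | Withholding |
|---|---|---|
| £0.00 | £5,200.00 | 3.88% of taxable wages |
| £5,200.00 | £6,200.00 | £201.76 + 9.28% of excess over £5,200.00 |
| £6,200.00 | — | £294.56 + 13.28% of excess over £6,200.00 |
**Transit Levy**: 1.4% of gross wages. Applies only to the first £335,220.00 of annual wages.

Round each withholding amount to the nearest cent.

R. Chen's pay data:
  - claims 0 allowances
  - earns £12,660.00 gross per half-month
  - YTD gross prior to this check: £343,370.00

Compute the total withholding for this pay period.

£1,152.45

Earnings Tax: taxable = £12,660.00
  £294.56 + 13.28% × (£12,660.00 − £6,200.00) = £294.56 + 13.28% × £6,460.00 = £1,152.45
Transit Levy: YTD £343,370.00 ≥ cap £335,220.00 → £0.00
Total: £1,152.45 + £0.00 = £1,152.45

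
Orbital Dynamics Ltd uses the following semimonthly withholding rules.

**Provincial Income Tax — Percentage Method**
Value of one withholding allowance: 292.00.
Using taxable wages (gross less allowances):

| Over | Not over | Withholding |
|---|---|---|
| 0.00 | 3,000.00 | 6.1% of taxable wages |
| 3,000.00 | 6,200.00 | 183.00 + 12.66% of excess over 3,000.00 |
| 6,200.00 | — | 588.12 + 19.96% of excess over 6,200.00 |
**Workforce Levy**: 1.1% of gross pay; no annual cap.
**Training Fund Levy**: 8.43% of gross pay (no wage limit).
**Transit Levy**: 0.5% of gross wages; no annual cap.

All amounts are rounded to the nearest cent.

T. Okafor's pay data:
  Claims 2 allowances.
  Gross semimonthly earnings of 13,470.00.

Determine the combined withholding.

Provincial Income Tax: taxable = 13,470.00 − 2×292.00 = 12,886.00
  588.12 + 19.96% × (12,886.00 − 6,200.00) = 588.12 + 19.96% × 6,686.00 = 1,922.65
Workforce Levy: 1.1% × 13,470.00 = 148.17
Training Fund Levy: 8.43% × 13,470.00 = 1,135.52
Transit Levy: 0.5% × 13,470.00 = 67.35
Total: 1,922.65 + 148.17 + 1,135.52 + 67.35 = 3,273.69

3,273.69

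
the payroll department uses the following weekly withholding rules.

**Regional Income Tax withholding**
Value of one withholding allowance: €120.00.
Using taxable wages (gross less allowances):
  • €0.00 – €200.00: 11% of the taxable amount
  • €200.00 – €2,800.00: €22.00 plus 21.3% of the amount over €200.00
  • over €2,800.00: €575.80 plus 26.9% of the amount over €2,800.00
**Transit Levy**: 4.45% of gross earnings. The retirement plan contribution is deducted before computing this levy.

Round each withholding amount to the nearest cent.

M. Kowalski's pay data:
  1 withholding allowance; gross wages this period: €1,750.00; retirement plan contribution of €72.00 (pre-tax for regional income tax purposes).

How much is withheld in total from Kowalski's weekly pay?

Regional Income Tax: taxable = €1,750.00 − €72.00 − 1×€120.00 = €1,558.00
  €22.00 + 21.3% × (€1,558.00 − €200.00) = €22.00 + 21.3% × €1,358.00 = €311.25
Transit Levy: 4.45% × €1,678.00 = €74.67
Total: €311.25 + €74.67 = €385.92

€385.92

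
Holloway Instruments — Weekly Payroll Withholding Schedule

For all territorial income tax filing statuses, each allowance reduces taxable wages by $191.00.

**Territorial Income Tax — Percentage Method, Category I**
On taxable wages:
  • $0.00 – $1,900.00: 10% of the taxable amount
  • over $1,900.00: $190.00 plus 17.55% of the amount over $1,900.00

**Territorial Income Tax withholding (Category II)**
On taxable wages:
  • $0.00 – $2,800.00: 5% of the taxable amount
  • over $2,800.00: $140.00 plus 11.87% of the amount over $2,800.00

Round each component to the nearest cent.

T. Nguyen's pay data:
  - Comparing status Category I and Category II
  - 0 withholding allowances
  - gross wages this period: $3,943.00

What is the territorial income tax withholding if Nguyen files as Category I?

$548.55

Territorial Income Tax (Category I): taxable = $3,943.00
  $190.00 + 17.55% × ($3,943.00 − $1,900.00) = $190.00 + 17.55% × $2,043.00 = $548.55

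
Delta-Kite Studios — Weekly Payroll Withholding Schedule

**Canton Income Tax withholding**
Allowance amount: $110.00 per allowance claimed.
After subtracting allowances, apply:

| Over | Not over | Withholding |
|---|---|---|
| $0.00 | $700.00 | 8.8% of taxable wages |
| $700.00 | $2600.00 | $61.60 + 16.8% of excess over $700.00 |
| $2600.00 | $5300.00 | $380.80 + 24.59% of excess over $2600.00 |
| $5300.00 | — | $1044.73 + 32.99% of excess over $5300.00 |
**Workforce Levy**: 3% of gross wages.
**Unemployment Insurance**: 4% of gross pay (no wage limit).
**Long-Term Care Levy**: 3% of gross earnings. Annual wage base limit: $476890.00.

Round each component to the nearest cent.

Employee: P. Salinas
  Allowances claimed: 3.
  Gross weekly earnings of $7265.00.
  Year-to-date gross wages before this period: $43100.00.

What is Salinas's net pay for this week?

$4954.38

Canton Income Tax: taxable = $7265.00 − 3×$110.00 = $6935.00
  $1044.73 + 32.99% × ($6935.00 − $5300.00) = $1044.73 + 32.99% × $1635.00 = $1584.12
Workforce Levy: 3% × $7265.00 = $217.95
Unemployment Insurance: 4% × $7265.00 = $290.60
Long-Term Care Levy: 3% × $7265.00 = $217.95
Total withheld: $1584.12 + $217.95 + $290.60 + $217.95 = $2310.62
Net pay: $7265.00 − $2310.62 = $4954.38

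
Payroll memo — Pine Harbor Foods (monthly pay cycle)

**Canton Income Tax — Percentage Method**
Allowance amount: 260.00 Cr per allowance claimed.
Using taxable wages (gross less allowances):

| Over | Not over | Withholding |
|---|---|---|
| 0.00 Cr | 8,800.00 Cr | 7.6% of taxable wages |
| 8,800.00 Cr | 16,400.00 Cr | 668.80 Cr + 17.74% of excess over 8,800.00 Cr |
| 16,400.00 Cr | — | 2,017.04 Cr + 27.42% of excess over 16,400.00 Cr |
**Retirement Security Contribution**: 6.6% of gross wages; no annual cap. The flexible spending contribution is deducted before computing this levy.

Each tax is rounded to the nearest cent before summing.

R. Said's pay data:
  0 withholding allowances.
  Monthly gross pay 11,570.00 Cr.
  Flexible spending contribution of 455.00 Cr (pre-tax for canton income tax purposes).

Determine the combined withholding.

1,813.07 Cr

Canton Income Tax: taxable = 11,570.00 Cr − 455.00 Cr = 11,115.00 Cr
  668.80 Cr + 17.74% × (11,115.00 Cr − 8,800.00 Cr) = 668.80 Cr + 17.74% × 2,315.00 Cr = 1,079.48 Cr
Retirement Security Contribution: 6.6% × 11,115.00 Cr = 733.59 Cr
Total: 1,079.48 Cr + 733.59 Cr = 1,813.07 Cr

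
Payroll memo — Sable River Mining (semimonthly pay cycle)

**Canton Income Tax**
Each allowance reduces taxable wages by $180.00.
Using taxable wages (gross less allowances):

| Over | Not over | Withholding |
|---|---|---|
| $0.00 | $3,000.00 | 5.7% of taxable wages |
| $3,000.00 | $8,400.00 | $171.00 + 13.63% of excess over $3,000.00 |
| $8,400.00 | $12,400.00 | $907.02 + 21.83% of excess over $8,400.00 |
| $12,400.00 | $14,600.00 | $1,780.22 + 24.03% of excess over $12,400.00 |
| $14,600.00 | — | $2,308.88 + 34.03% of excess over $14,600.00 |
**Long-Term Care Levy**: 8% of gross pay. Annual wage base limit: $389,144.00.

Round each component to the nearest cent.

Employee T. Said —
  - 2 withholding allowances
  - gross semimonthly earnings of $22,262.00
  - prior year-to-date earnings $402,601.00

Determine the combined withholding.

Canton Income Tax: taxable = $22,262.00 − 2×$180.00 = $21,902.00
  $2,308.88 + 34.03% × ($21,902.00 − $14,600.00) = $2,308.88 + 34.03% × $7,302.00 = $4,793.75
Long-Term Care Levy: YTD $402,601.00 ≥ cap $389,144.00 → $0.00
Total: $4,793.75 + $0.00 = $4,793.75

$4,793.75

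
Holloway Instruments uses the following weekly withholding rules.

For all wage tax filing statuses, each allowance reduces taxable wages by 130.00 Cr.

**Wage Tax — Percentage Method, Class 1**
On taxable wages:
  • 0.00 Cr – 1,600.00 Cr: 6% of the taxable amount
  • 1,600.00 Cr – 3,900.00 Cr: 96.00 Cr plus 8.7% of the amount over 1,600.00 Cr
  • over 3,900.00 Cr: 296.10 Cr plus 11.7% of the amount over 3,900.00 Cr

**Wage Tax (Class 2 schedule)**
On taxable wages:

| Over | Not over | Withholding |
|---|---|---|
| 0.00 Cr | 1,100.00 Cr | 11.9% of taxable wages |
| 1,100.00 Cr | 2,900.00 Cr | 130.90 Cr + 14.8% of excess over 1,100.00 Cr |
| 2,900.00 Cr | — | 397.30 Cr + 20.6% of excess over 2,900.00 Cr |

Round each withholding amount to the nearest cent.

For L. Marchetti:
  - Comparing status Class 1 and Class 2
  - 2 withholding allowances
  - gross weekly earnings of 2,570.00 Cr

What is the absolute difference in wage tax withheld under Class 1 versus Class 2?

152.21 Cr

Wage Tax (Class 1): taxable = 2,570.00 Cr − 2×130.00 Cr = 2,310.00 Cr
  96.00 Cr + 8.7% × (2,310.00 Cr − 1,600.00 Cr) = 96.00 Cr + 8.7% × 710.00 Cr = 157.77 Cr
Wage Tax (Class 2): taxable = 2,570.00 Cr − 2×130.00 Cr = 2,310.00 Cr
  130.90 Cr + 14.8% × (2,310.00 Cr − 1,100.00 Cr) = 130.90 Cr + 14.8% × 1,210.00 Cr = 309.98 Cr
Difference: |157.77 Cr − 309.98 Cr| = 152.21 Cr (higher under Class 2)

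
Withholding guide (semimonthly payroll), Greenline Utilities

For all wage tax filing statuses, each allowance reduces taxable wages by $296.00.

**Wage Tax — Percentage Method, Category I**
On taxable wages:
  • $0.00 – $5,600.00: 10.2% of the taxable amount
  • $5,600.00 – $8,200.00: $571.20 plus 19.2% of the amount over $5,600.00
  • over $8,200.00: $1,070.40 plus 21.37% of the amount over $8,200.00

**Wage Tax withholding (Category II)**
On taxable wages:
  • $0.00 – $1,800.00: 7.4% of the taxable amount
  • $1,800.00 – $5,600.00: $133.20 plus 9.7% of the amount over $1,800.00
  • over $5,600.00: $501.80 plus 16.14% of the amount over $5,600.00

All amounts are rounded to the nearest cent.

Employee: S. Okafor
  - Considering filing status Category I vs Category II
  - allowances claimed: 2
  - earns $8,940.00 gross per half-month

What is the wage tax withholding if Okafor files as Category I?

$1,102.03

Wage Tax (Category I): taxable = $8,940.00 − 2×$296.00 = $8,348.00
  $1,070.40 + 21.37% × ($8,348.00 − $8,200.00) = $1,070.40 + 21.37% × $148.00 = $1,102.03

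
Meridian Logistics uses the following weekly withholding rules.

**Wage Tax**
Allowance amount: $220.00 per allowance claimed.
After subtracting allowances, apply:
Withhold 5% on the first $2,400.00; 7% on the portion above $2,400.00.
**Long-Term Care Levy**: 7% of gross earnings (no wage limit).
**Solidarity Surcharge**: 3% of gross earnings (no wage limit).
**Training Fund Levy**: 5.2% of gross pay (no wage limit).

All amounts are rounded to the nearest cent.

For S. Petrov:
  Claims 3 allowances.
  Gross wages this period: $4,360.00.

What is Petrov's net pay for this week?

Wage Tax: taxable = $4,360.00 − 3×$220.00 = $3,700.00
  $120.00 + 7% × ($3,700.00 − $2,400.00) = $120.00 + 7% × $1,300.00 = $211.00
Long-Term Care Levy: 7% × $4,360.00 = $305.20
Solidarity Surcharge: 3% × $4,360.00 = $130.80
Training Fund Levy: 5.2% × $4,360.00 = $226.72
Total withheld: $211.00 + $305.20 + $130.80 + $226.72 = $873.72
Net pay: $4,360.00 − $873.72 = $3,486.28

$3,486.28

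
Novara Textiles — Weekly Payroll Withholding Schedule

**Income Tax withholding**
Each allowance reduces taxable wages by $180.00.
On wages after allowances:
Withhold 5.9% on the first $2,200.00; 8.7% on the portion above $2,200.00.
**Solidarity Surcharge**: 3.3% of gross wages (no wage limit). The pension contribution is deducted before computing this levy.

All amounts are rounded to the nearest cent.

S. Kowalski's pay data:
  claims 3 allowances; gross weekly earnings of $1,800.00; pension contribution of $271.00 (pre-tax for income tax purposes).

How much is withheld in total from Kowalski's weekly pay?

$108.81

Income Tax: taxable = $1,800.00 − $271.00 − 3×$180.00 = $989.00
  5.9% × $989.00 = $58.35
Solidarity Surcharge: 3.3% × $1,529.00 = $50.46
Total: $58.35 + $50.46 = $108.81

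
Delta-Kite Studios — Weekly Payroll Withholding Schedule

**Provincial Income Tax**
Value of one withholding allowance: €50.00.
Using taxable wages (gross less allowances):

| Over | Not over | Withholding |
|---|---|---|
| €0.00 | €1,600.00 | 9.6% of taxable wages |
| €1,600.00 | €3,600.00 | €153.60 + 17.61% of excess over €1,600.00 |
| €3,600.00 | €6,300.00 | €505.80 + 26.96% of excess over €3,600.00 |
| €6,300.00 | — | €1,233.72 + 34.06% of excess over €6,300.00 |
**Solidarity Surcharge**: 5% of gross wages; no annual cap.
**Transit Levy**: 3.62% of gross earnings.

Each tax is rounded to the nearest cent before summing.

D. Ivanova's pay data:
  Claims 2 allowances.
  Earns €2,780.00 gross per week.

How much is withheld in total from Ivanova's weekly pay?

€583.43

Provincial Income Tax: taxable = €2,780.00 − 2×€50.00 = €2,680.00
  €153.60 + 17.61% × (€2,680.00 − €1,600.00) = €153.60 + 17.61% × €1,080.00 = €343.79
Solidarity Surcharge: 5% × €2,780.00 = €139.00
Transit Levy: 3.62% × €2,780.00 = €100.64
Total: €343.79 + €139.00 + €100.64 = €583.43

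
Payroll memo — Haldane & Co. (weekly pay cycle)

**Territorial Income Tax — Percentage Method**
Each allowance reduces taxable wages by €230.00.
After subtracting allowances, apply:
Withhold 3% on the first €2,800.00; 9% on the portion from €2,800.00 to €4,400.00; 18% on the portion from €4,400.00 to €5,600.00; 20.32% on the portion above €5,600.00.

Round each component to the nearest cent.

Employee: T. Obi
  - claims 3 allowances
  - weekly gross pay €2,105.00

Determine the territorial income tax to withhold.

€42.45

Territorial Income Tax: taxable = €2,105.00 − 3×€230.00 = €1,415.00
  3% × €1,415.00 = €42.45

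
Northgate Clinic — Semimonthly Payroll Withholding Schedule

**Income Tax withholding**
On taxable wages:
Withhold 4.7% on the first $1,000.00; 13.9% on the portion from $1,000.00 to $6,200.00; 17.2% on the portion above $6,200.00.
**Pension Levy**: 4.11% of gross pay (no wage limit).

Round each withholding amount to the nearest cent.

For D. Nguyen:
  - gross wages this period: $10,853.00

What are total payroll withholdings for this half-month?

$2,016.18

Income Tax: taxable = $10,853.00
  $769.80 + 17.2% × ($10,853.00 − $6,200.00) = $769.80 + 17.2% × $4,653.00 = $1,570.12
Pension Levy: 4.11% × $10,853.00 = $446.06
Total: $1,570.12 + $446.06 = $2,016.18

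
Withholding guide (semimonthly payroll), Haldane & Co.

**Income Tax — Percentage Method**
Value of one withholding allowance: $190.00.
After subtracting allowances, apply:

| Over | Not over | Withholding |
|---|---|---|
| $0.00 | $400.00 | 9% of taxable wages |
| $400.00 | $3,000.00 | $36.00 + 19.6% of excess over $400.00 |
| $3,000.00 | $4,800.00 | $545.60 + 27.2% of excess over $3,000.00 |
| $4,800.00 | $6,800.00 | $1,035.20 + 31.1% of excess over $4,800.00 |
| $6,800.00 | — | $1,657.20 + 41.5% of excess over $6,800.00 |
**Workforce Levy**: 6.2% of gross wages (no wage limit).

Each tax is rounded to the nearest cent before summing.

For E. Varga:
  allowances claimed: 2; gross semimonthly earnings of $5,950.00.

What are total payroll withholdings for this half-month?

Income Tax: taxable = $5,950.00 − 2×$190.00 = $5,570.00
  $1,035.20 + 31.1% × ($5,570.00 − $4,800.00) = $1,035.20 + 31.1% × $770.00 = $1,274.67
Workforce Levy: 6.2% × $5,950.00 = $368.90
Total: $1,274.67 + $368.90 = $1,643.57

$1,643.57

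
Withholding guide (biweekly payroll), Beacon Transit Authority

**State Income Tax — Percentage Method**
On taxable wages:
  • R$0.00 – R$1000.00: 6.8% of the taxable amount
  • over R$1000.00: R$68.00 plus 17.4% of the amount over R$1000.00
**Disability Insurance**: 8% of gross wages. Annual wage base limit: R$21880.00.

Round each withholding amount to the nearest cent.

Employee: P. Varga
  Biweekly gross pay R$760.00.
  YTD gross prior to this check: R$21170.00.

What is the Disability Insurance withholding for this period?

Disability Insurance: cap R$21880.00 − YTD R$21170.00 = R$710.00 subject; 8% × R$710.00 = R$56.80

R$56.80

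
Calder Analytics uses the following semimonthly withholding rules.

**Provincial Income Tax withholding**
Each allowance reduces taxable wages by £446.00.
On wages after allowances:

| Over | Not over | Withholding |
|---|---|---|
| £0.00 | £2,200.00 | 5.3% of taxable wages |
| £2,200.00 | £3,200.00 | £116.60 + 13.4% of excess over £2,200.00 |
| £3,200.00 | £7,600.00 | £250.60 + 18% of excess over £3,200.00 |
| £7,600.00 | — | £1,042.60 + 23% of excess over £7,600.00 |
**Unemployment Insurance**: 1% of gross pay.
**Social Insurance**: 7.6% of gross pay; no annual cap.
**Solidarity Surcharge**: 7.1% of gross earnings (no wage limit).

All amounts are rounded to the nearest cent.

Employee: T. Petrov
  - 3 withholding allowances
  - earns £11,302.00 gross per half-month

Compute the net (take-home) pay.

Provincial Income Tax: taxable = £11,302.00 − 3×£446.00 = £9,964.00
  £1,042.60 + 23% × (£9,964.00 − £7,600.00) = £1,042.60 + 23% × £2,364.00 = £1,586.32
Unemployment Insurance: 1% × £11,302.00 = £113.02
Social Insurance: 7.6% × £11,302.00 = £858.95
Solidarity Surcharge: 7.1% × £11,302.00 = £802.44
Total withheld: £1,586.32 + £113.02 + £858.95 + £802.44 = £3,360.73
Net pay: £11,302.00 − £3,360.73 = £7,941.27

£7,941.27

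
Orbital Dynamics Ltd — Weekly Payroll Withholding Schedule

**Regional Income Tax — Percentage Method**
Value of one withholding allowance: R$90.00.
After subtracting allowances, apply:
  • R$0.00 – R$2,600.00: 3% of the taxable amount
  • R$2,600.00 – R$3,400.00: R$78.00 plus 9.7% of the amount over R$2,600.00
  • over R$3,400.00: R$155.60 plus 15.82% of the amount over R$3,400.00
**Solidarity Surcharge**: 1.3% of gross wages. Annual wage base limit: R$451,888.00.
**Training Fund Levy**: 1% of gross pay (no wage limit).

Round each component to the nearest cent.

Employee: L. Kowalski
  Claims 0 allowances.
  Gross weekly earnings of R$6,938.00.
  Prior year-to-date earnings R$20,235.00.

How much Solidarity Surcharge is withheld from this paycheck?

Solidarity Surcharge: 1.3% × R$6,938.00 = R$90.19

R$90.19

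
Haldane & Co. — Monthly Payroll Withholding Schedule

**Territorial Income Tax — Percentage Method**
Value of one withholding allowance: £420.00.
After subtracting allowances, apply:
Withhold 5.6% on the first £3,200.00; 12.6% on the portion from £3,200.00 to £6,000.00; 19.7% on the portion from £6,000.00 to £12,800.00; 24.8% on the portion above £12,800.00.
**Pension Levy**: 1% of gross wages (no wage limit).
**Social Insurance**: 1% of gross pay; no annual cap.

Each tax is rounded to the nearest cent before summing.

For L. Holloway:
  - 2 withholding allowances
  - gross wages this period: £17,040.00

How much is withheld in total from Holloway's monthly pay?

Territorial Income Tax: taxable = £17,040.00 − 2×£420.00 = £16,200.00
  £1,871.60 + 24.8% × (£16,200.00 − £12,800.00) = £1,871.60 + 24.8% × £3,400.00 = £2,714.80
Pension Levy: 1% × £17,040.00 = £170.40
Social Insurance: 1% × £17,040.00 = £170.40
Total: £2,714.80 + £170.40 + £170.40 = £3,055.60

£3,055.60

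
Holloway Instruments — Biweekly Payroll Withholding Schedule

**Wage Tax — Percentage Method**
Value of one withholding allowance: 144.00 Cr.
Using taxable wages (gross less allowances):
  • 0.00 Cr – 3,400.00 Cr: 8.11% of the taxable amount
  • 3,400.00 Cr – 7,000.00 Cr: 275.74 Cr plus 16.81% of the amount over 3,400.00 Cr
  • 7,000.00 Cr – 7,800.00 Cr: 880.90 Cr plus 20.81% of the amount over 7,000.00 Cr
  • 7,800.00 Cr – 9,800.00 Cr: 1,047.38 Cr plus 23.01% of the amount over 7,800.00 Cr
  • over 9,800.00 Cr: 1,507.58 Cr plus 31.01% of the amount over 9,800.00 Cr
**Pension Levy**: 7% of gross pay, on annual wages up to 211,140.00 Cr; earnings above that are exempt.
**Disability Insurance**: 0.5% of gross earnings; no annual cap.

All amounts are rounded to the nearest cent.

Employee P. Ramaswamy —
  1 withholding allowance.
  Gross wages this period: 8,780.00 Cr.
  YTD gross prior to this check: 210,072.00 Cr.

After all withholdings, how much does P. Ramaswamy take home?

Wage Tax: taxable = 8,780.00 Cr − 1×144.00 Cr = 8,636.00 Cr
  1,047.38 Cr + 23.01% × (8,636.00 Cr − 7,800.00 Cr) = 1,047.38 Cr + 23.01% × 836.00 Cr = 1,239.74 Cr
Pension Levy: cap 211,140.00 Cr − YTD 210,072.00 Cr = 1,068.00 Cr subject; 7% × 1,068.00 Cr = 74.76 Cr
Disability Insurance: 0.5% × 8,780.00 Cr = 43.90 Cr
Total withheld: 1,239.74 Cr + 74.76 Cr + 43.90 Cr = 1,358.40 Cr
Net pay: 8,780.00 Cr − 1,358.40 Cr = 7,421.60 Cr

7,421.60 Cr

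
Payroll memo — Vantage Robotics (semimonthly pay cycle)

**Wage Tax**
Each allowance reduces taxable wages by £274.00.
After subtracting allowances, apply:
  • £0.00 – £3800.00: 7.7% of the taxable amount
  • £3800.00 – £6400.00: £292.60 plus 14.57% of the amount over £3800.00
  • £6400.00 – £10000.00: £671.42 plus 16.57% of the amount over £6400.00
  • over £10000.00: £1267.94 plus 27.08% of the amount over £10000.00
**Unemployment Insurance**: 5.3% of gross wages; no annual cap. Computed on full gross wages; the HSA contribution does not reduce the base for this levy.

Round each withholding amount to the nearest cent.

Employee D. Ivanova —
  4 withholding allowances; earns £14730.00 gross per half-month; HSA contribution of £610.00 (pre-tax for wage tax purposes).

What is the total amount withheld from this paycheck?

Wage Tax: taxable = £14730.00 − £610.00 − 4×£274.00 = £13024.00
  £1267.94 + 27.08% × (£13024.00 − £10000.00) = £1267.94 + 27.08% × £3024.00 = £2086.84
Unemployment Insurance: 5.3% × £14730.00 = £780.69
Total: £2086.84 + £780.69 = £2867.53

£2867.53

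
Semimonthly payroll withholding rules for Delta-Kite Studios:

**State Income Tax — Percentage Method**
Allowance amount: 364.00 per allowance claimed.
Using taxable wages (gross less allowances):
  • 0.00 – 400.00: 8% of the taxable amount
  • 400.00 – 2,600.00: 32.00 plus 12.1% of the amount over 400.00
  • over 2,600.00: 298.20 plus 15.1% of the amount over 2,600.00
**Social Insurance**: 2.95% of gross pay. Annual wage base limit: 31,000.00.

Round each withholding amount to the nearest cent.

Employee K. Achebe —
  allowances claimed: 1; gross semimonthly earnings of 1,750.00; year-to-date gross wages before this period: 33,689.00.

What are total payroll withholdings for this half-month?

151.31

State Income Tax: taxable = 1,750.00 − 1×364.00 = 1,386.00
  32.00 + 12.1% × (1,386.00 − 400.00) = 32.00 + 12.1% × 986.00 = 151.31
Social Insurance: YTD 33,689.00 ≥ cap 31,000.00 → 0.00
Total: 151.31 + 0.00 = 151.31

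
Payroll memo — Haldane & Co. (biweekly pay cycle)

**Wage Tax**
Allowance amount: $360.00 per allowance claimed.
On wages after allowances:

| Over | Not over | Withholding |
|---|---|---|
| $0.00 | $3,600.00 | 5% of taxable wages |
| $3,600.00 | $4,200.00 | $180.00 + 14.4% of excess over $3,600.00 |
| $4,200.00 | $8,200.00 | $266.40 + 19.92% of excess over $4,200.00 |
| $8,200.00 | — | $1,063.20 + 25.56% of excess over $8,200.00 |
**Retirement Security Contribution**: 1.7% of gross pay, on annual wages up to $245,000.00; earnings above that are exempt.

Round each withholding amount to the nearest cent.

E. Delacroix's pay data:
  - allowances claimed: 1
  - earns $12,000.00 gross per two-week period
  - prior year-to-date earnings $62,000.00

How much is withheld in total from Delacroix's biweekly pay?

$2,146.46

Wage Tax: taxable = $12,000.00 − 1×$360.00 = $11,640.00
  $1,063.20 + 25.56% × ($11,640.00 − $8,200.00) = $1,063.20 + 25.56% × $3,440.00 = $1,942.46
Retirement Security Contribution: 1.7% × $12,000.00 = $204.00
Total: $1,942.46 + $204.00 = $2,146.46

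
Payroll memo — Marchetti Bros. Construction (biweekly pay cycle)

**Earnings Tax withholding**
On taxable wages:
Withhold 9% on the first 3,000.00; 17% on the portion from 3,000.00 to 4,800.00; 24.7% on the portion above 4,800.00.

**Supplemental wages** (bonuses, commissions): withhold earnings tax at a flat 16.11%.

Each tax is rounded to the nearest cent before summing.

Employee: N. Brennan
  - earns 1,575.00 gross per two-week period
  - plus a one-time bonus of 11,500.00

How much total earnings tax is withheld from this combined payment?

1,994.40

Earnings Tax: taxable = 1,575.00
  9% × 1,575.00 = 141.75
Supplemental (16.11% flat on bonus): 16.11% × 11,500.00 = 1,852.65
Total earnings tax: 141.75 + 1,852.65 = 1,994.40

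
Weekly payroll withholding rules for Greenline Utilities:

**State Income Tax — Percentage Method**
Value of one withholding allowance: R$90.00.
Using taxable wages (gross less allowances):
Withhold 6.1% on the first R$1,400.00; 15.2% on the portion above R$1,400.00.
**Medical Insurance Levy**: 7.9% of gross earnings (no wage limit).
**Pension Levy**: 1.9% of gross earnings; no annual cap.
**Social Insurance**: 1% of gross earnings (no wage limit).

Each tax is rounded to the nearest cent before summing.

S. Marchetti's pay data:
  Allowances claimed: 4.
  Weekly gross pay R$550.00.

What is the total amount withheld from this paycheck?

State Income Tax: taxable = R$550.00 − 4×R$90.00 = R$190.00
  6.1% × R$190.00 = R$11.59
Medical Insurance Levy: 7.9% × R$550.00 = R$43.45
Pension Levy: 1.9% × R$550.00 = R$10.45
Social Insurance: 1% × R$550.00 = R$5.50
Total: R$11.59 + R$43.45 + R$10.45 + R$5.50 = R$70.99

R$70.99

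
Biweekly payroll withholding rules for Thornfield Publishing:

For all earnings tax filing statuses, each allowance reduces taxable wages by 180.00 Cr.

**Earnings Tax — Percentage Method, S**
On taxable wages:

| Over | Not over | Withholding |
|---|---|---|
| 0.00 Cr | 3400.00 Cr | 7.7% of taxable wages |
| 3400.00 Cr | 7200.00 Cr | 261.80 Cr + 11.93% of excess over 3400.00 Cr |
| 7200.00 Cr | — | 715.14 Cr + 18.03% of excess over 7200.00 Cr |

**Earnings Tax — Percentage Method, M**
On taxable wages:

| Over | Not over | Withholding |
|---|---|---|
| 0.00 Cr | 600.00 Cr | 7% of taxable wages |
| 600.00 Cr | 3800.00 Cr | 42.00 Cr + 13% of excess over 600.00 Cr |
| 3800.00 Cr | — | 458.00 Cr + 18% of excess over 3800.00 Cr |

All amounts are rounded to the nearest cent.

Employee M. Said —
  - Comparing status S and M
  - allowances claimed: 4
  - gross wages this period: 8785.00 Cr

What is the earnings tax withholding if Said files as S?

Earnings Tax (S): taxable = 8785.00 Cr − 4×180.00 Cr = 8065.00 Cr
  715.14 Cr + 18.03% × (8065.00 Cr − 7200.00 Cr) = 715.14 Cr + 18.03% × 865.00 Cr = 871.10 Cr

871.10 Cr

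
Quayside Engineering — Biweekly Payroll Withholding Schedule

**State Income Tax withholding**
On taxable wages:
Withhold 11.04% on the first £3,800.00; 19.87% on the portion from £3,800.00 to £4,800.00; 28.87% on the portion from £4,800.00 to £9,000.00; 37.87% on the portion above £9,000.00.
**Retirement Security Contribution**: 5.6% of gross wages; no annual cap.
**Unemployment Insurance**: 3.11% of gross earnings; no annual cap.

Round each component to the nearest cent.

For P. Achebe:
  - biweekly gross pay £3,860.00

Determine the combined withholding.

£767.65

State Income Tax: taxable = £3,860.00
  £419.52 + 19.87% × (£3,860.00 − £3,800.00) = £419.52 + 19.87% × £60.00 = £431.44
Retirement Security Contribution: 5.6% × £3,860.00 = £216.16
Unemployment Insurance: 3.11% × £3,860.00 = £120.05
Total: £431.44 + £216.16 + £120.05 = £767.65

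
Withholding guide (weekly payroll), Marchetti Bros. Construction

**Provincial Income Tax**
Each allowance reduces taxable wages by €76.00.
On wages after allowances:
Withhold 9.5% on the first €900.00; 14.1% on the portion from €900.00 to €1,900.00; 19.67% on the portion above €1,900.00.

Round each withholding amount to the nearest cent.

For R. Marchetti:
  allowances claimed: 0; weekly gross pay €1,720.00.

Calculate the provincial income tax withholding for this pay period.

€201.12

Provincial Income Tax: taxable = €1,720.00
  €85.50 + 14.1% × (€1,720.00 − €900.00) = €85.50 + 14.1% × €820.00 = €201.12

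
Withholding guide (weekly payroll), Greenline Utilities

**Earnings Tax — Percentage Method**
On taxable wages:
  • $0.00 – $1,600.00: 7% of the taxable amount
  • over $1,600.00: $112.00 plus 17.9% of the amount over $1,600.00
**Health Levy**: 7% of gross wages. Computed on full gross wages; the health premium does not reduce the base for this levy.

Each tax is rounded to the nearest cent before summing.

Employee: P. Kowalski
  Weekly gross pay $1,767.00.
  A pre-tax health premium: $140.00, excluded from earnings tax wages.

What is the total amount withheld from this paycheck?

Earnings Tax: taxable = $1,767.00 − $140.00 = $1,627.00
  $112.00 + 17.9% × ($1,627.00 − $1,600.00) = $112.00 + 17.9% × $27.00 = $116.83
Health Levy: 7% × $1,767.00 = $123.69
Total: $116.83 + $123.69 = $240.52

$240.52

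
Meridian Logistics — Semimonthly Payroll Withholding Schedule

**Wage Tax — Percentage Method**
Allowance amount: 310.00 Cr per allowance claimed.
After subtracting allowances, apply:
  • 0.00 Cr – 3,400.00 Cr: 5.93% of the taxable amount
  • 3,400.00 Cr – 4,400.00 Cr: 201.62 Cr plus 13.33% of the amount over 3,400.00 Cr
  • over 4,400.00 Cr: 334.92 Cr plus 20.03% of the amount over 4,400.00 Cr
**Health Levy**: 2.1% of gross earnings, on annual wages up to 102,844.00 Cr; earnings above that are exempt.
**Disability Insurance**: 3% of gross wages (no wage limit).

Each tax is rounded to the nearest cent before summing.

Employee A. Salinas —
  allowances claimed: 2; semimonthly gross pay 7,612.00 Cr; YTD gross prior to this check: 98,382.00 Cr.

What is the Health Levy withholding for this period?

Health Levy: cap 102,844.00 Cr − YTD 98,382.00 Cr = 4,462.00 Cr subject; 2.1% × 4,462.00 Cr = 93.70 Cr

93.70 Cr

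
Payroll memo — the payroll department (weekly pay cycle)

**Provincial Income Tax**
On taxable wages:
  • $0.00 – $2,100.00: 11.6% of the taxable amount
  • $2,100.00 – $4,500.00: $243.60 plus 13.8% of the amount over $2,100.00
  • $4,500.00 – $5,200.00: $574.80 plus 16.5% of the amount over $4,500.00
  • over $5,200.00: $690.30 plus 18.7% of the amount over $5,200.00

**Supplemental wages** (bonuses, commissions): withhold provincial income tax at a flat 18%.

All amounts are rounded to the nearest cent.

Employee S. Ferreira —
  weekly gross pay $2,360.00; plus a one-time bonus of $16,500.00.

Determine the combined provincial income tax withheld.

Provincial Income Tax: taxable = $2,360.00
  $243.60 + 13.8% × ($2,360.00 − $2,100.00) = $243.60 + 13.8% × $260.00 = $279.48
Supplemental (18% flat on bonus): 18% × $16,500.00 = $2,970.00
Total provincial income tax: $279.48 + $2,970.00 = $3,249.48

$3,249.48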